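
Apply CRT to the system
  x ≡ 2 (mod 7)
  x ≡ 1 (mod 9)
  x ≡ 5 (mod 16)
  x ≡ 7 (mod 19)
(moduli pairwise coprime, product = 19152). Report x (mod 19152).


Product of moduli M = 7 · 9 · 16 · 19 = 19152.
Merge one congruence at a time:
  Start: x ≡ 2 (mod 7).
  Combine with x ≡ 1 (mod 9); new modulus lcm = 63.
    Write x = 2 + 7·t and substitute into x ≡ 1 (mod 9): 7·t ≡ 1 − 2 = -1 (mod 9).
    Reduce coefficients mod 9: 7·t ≡ 8 (mod 9).
    The inverse of 7 mod 9 is 4 (since 7·4 = 28 = 3·9 + 1), so t ≡ 4·8 = 32 ≡ 5 (mod 9).
    Then x = 2 + 7·5 = 37, valid modulo lcm(7, 9) = 63: x ≡ 37 (mod 63).
  Combine with x ≡ 5 (mod 16); new modulus lcm = 1008.
    Write x = 37 + 63·t and substitute into x ≡ 5 (mod 16): 63·t ≡ 5 − 37 = -32 (mod 16).
    Reduce coefficients mod 16: 15·t ≡ 0 (mod 16).
    The inverse of 15 mod 16 is 15 (since 15·15 = 225 = 14·16 + 1), so t ≡ 15·0 = 0 ≡ 0 (mod 16).
    Then x = 37 + 63·0 = 37, valid modulo lcm(63, 16) = 1008: x ≡ 37 (mod 1008).
  Combine with x ≡ 7 (mod 19); new modulus lcm = 19152.
    Write x = 37 + 1008·t and substitute into x ≡ 7 (mod 19): 1008·t ≡ 7 − 37 = -30 (mod 19).
    Reduce coefficients mod 19: 1·t ≡ 8 (mod 19).
    So t ≡ 8 (mod 19).
    Then x = 37 + 1008·8 = 8101, valid modulo lcm(1008, 19) = 19152: x ≡ 8101 (mod 19152).
Verify against each original: 8101 mod 7 = 2, 8101 mod 9 = 1, 8101 mod 16 = 5, 8101 mod 19 = 7.

x ≡ 8101 (mod 19152).


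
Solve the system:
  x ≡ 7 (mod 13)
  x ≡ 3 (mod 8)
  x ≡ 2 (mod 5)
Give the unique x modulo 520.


Moduli 13, 8, 5 are pairwise coprime; by CRT there is a unique solution modulo M = 13 · 8 · 5 = 520.
Solve pairwise, accumulating the modulus:
  Start with x ≡ 7 (mod 13).
  Combine with x ≡ 3 (mod 8): since gcd(13, 8) = 1, we get a unique residue mod 104.
    Write x = 7 + 13·t and substitute into x ≡ 3 (mod 8): 13·t ≡ 3 − 7 = -4 (mod 8).
    Reduce coefficients mod 8: 5·t ≡ 4 (mod 8).
    The inverse of 5 mod 8 is 5 (since 5·5 = 25 = 3·8 + 1), so t ≡ 5·4 = 20 ≡ 4 (mod 8).
    Then x = 7 + 13·4 = 59, valid modulo lcm(13, 8) = 104: x ≡ 59 (mod 104).
  Combine with x ≡ 2 (mod 5): since gcd(104, 5) = 1, we get a unique residue mod 520.
    Write x = 59 + 104·t and substitute into x ≡ 2 (mod 5): 104·t ≡ 2 − 59 = -57 (mod 5).
    Reduce coefficients mod 5: 4·t ≡ 3 (mod 5).
    The inverse of 4 mod 5 is 4 (since 4·4 = 16 = 3·5 + 1), so t ≡ 4·3 = 12 ≡ 2 (mod 5).
    Then x = 59 + 104·2 = 267, valid modulo lcm(104, 5) = 520: x ≡ 267 (mod 520).
Verify: 267 mod 13 = 7 ✓, 267 mod 8 = 3 ✓, 267 mod 5 = 2 ✓.

x ≡ 267 (mod 520).


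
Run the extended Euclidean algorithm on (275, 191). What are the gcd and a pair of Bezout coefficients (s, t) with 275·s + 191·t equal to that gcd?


Euclidean algorithm on (275, 191) — divide until remainder is 0:
  275 = 1 · 191 + 84
  191 = 2 · 84 + 23
  84 = 3 · 23 + 15
  23 = 1 · 15 + 8
  15 = 1 · 8 + 7
  8 = 1 · 7 + 1
  7 = 7 · 1 + 0
gcd(275, 191) = 1.
Track Bezout coefficients alongside the remainders: start with r₀ = 275 = a·1 + b·0 (s = 1, t = 0) and r₁ = 191 = a·0 + b·1 (s = 0, t = 1); each new remainder r_{k+1} = r_{k-1} − q_k·r_k inherits s_{k+1} = s_{k-1} − q_k·s_k, t_{k+1} = t_{k-1} − q_k·t_k, so r_k = a·s_k + b·t_k at every step:
  q = 1: r = 84, s = 1 − 1·0 = 1, t = 0 − 1·1 = -1  (check: 275·1 + 191·(-1) = 84)
  q = 2: r = 23, s = 0 − 2·1 = -2, t = 1 − 2·(-1) = 3  (check: 275·(-2) + 191·3 = 23)
  q = 3: r = 15, s = 1 − 3·(-2) = 7, t = -1 − 3·3 = -10  (check: 275·7 + 191·(-10) = 15)
  q = 1: r = 8, s = -2 − 1·7 = -9, t = 3 − 1·(-10) = 13  (check: 275·(-9) + 191·13 = 8)
  q = 1: r = 7, s = 7 − 1·(-9) = 16, t = -10 − 1·13 = -23  (check: 275·16 + 191·(-23) = 7)
  q = 1: r = 1, s = -9 − 1·16 = -25, t = 13 − 1·(-23) = 36  (check: 275·(-25) + 191·36 = 1)
The row with r = 1 (the gcd) gives the Bezout coefficients s = -25, t = 36.
Result: 275 · (-25) + 191 · (36) = 1.

gcd(275, 191) = 1; s = -25, t = 36 (check: 275·(-25) + 191·36 = 1).


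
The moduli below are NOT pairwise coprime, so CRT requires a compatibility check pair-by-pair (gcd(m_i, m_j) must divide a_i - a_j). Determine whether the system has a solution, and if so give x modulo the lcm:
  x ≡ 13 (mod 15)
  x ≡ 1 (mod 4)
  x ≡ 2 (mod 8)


Moduli 15, 4, 8 are not pairwise coprime, so CRT works modulo lcm(m_i) when all pairwise compatibility conditions hold.
Pairwise compatibility: gcd(m_i, m_j) must divide a_i - a_j for every pair.
Merge one congruence at a time:
  Start: x ≡ 13 (mod 15).
  Combine with x ≡ 1 (mod 4): gcd(15, 4) = 1; 1 - 13 = -12, which IS divisible by 1, so compatible.
    Write x = 13 + 15·t and substitute into x ≡ 1 (mod 4): 15·t ≡ 1 − 13 = -12 (mod 4).
    Reduce coefficients mod 4: 3·t ≡ 0 (mod 4).
    The inverse of 3 mod 4 is 3 (since 3·3 = 9 = 2·4 + 1), so t ≡ 3·0 = 0 ≡ 0 (mod 4).
    Then x = 13 + 15·0 = 13, valid modulo lcm(15, 4) = 60: x ≡ 13 (mod 60).
  Combine with x ≡ 2 (mod 8): gcd(60, 8) = 4, and 2 - 13 = -11 is NOT divisible by 4.
    ⇒ system is inconsistent (no integer solution).

No solution (the system is inconsistent).


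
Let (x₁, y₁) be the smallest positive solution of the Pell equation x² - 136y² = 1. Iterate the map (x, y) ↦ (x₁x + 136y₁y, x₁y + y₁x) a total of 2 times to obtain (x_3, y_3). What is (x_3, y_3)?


Step 1: Find the fundamental solution (x₁, y₁) of x² - 136y² = 1.
  Expand √136 as a continued fraction. a₀ = ⌊√136⌋ = 11; iterate m_{k+1} = d_k·a_k − m_k, d_{k+1} = (136 − m_{k+1}²)/d_k, a_{k+1} = ⌊(a₀ + m_{k+1})/d_{k+1}⌋ (starting m₀ = 0, d₀ = 1), with convergents p_k = a_k·p_{k-1} + p_{k-2}, q_k = a_k·q_{k-1} + q_{k-2} (p₋₁ = 1, q₋₁ = 0):
  k = 0: a₀ = 11; p₀/q₀ = 11/1; p₀² − 136·q₀² = 121 − 136 = -15.
  k = 1: m = 11, d = 15, a = ⌊(11 + 11)/15⌋ = 1; p/q = (1·11 + 1)/(1·1 + 0) = 12/1; p² − 136·q² = 144 − 136 = 8.
  k = 2: m = 4, d = 8, a = ⌊(11 + 4)/8⌋ = 1; p/q = (1·12 + 11)/(1·1 + 1) = 23/2; p² − 136·q² = 529 − 544 = -15.
  k = 3: m = 4, d = 15, a = ⌊(11 + 4)/15⌋ = 1; p/q = (1·23 + 12)/(1·2 + 1) = 35/3; p² − 136·q² = 1225 − 1224 = 1.
  The first convergent with p² − 136·q² = 1 gives the fundamental solution (x₁, y₁) = (35, 3).
Step 2: Apply the recurrence (x_{n+1}, y_{n+1}) = (x₁x_n + 136y₁y_n, x₁y_n + y₁x_n) repeatedly.
  From (x_1, y_1) = (35, 3): x_2 = 35·35 + 136·3·3 = 2449; y_2 = 35·3 + 3·35 = 210.
  From (x_2, y_2) = (2449, 210): x_3 = 35·2449 + 136·3·210 = 171395; y_3 = 35·210 + 3·2449 = 14697.
Step 3: Verify x_3² - 136·y_3² = 29376246025 - 29376246024 = 1 (should be 1). ✓

(x_1, y_1) = (35, 3); (x_3, y_3) = (171395, 14697).


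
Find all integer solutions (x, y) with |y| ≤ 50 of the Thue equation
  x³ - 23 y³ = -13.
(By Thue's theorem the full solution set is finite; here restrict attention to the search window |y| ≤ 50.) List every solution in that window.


The equation is x³ - 23y³ = -13. For fixed y, x³ = 23·y³ − 13, so a solution requires the RHS to be a perfect cube.
Strategy: iterate y from -50 to 50, compute RHS = 23·y³ − 13, and check whether it is a (positive or negative) perfect cube.
Check small values of y:
  y = 0: RHS = -13 is not a perfect cube.
  y = 1: RHS = 10 is not a perfect cube.
  y = -1: RHS = -36 is not a perfect cube.
  y = 2: RHS = 171 is not a perfect cube.
  y = -2: RHS = -197 is not a perfect cube.
  y = 3: RHS = 608 is not a perfect cube.
  y = -3: RHS = -634 is not a perfect cube.
Continuing the search up to |y| = 50 finds no solutions either.
No (x, y) in the scanned range satisfies the equation.

No integer solutions with |y| ≤ 50.


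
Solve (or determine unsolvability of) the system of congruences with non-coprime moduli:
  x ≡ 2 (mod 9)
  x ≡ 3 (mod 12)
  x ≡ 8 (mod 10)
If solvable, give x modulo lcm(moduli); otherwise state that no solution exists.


Moduli 9, 12, 10 are not pairwise coprime, so CRT works modulo lcm(m_i) when all pairwise compatibility conditions hold.
Pairwise compatibility: gcd(m_i, m_j) must divide a_i - a_j for every pair.
Merge one congruence at a time:
  Start: x ≡ 2 (mod 9).
  Combine with x ≡ 3 (mod 12): gcd(9, 12) = 3, and 3 - 2 = 1 is NOT divisible by 3.
    ⇒ system is inconsistent (no integer solution).

No solution (the system is inconsistent).


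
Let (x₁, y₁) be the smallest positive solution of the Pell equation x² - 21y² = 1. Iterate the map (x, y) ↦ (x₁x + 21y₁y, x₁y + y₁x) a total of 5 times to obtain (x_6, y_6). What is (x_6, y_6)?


Step 1: Find the fundamental solution (x₁, y₁) of x² - 21y² = 1.
  Expand √21 as a continued fraction. a₀ = ⌊√21⌋ = 4; iterate m_{k+1} = d_k·a_k − m_k, d_{k+1} = (21 − m_{k+1}²)/d_k, a_{k+1} = ⌊(a₀ + m_{k+1})/d_{k+1}⌋ (starting m₀ = 0, d₀ = 1), with convergents p_k = a_k·p_{k-1} + p_{k-2}, q_k = a_k·q_{k-1} + q_{k-2} (p₋₁ = 1, q₋₁ = 0):
  k = 0: a₀ = 4; p₀/q₀ = 4/1; p₀² − 21·q₀² = 16 − 21 = -5.
  k = 1: m = 4, d = 5, a = ⌊(4 + 4)/5⌋ = 1; p/q = (1·4 + 1)/(1·1 + 0) = 5/1; p² − 21·q² = 25 − 21 = 4.
  k = 2: m = 1, d = 4, a = ⌊(4 + 1)/4⌋ = 1; p/q = (1·5 + 4)/(1·1 + 1) = 9/2; p² − 21·q² = 81 − 84 = -3.
  k = 3: m = 3, d = 3, a = ⌊(4 + 3)/3⌋ = 2; p/q = (2·9 + 5)/(2·2 + 1) = 23/5; p² − 21·q² = 529 − 525 = 4.
  k = 4: m = 3, d = 4, a = ⌊(4 + 3)/4⌋ = 1; p/q = (1·23 + 9)/(1·5 + 2) = 32/7; p² − 21·q² = 1024 − 1029 = -5.
  k = 5: m = 1, d = 5, a = ⌊(4 + 1)/5⌋ = 1; p/q = (1·32 + 23)/(1·7 + 5) = 55/12; p² − 21·q² = 3025 − 3024 = 1.
  The first convergent with p² − 21·q² = 1 gives the fundamental solution (x₁, y₁) = (55, 12).
Step 2: Apply the recurrence (x_{n+1}, y_{n+1}) = (x₁x_n + 21y₁y_n, x₁y_n + y₁x_n) repeatedly.
  From (x_1, y_1) = (55, 12): x_2 = 55·55 + 21·12·12 = 6049; y_2 = 55·12 + 12·55 = 1320.
  From (x_2, y_2) = (6049, 1320): x_3 = 55·6049 + 21·12·1320 = 665335; y_3 = 55·1320 + 12·6049 = 145188.
  From (x_3, y_3) = (665335, 145188): x_4 = 55·665335 + 21·12·145188 = 73180801; y_4 = 55·145188 + 12·665335 = 15969360.
  From (x_4, y_4) = (73180801, 15969360): x_5 = 55·73180801 + 21·12·15969360 = 8049222775; y_5 = 55·15969360 + 12·73180801 = 1756484412.
  From (x_5, y_5) = (8049222775, 1756484412): x_6 = 55·8049222775 + 21·12·1756484412 = 885341324449; y_6 = 55·1756484412 + 12·8049222775 = 193197315960.
Step 3: Verify x_6² - 21·y_6² = 783829260777109485153601 - 783829260777109485153600 = 1 (should be 1). ✓

(x_1, y_1) = (55, 12); (x_6, y_6) = (885341324449, 193197315960).


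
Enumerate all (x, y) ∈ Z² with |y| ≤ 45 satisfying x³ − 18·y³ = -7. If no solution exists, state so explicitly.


The equation is x³ - 18y³ = -7. For fixed y, x³ = 18·y³ − 7, so a solution requires the RHS to be a perfect cube.
Strategy: iterate y from -45 to 45, compute RHS = 18·y³ − 7, and check whether it is a (positive or negative) perfect cube.
Check small values of y:
  y = 0: RHS = -7 is not a perfect cube.
  y = 1: RHS = 11 is not a perfect cube.
  y = -1: RHS = -25 is not a perfect cube.
  y = 2: RHS = 137 is not a perfect cube.
  y = -2: RHS = -151 is not a perfect cube.
  y = 3: RHS = 479 is not a perfect cube.
  y = -3: RHS = -493 is not a perfect cube.
Continuing the search up to |y| = 45 finds no solutions either.
No (x, y) in the scanned range satisfies the equation.

No integer solutions with |y| ≤ 45.


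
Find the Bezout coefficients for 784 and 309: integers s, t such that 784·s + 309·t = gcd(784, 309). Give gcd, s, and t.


Euclidean algorithm on (784, 309) — divide until remainder is 0:
  784 = 2 · 309 + 166
  309 = 1 · 166 + 143
  166 = 1 · 143 + 23
  143 = 6 · 23 + 5
  23 = 4 · 5 + 3
  5 = 1 · 3 + 2
  3 = 1 · 2 + 1
  2 = 2 · 1 + 0
gcd(784, 309) = 1.
Track Bezout coefficients alongside the remainders: start with r₀ = 784 = a·1 + b·0 (s = 1, t = 0) and r₁ = 309 = a·0 + b·1 (s = 0, t = 1); each new remainder r_{k+1} = r_{k-1} − q_k·r_k inherits s_{k+1} = s_{k-1} − q_k·s_k, t_{k+1} = t_{k-1} − q_k·t_k, so r_k = a·s_k + b·t_k at every step:
  q = 2: r = 166, s = 1 − 2·0 = 1, t = 0 − 2·1 = -2  (check: 784·1 + 309·(-2) = 166)
  q = 1: r = 143, s = 0 − 1·1 = -1, t = 1 − 1·(-2) = 3  (check: 784·(-1) + 309·3 = 143)
  q = 1: r = 23, s = 1 − 1·(-1) = 2, t = -2 − 1·3 = -5  (check: 784·2 + 309·(-5) = 23)
  q = 6: r = 5, s = -1 − 6·2 = -13, t = 3 − 6·(-5) = 33  (check: 784·(-13) + 309·33 = 5)
  q = 4: r = 3, s = 2 − 4·(-13) = 54, t = -5 − 4·33 = -137  (check: 784·54 + 309·(-137) = 3)
  q = 1: r = 2, s = -13 − 1·54 = -67, t = 33 − 1·(-137) = 170  (check: 784·(-67) + 309·170 = 2)
  q = 1: r = 1, s = 54 − 1·(-67) = 121, t = -137 − 1·170 = -307  (check: 784·121 + 309·(-307) = 1)
The row with r = 1 (the gcd) gives the Bezout coefficients s = 121, t = -307.
Result: 784 · (121) + 309 · (-307) = 1.

gcd(784, 309) = 1; s = 121, t = -307 (check: 784·121 + 309·(-307) = 1).


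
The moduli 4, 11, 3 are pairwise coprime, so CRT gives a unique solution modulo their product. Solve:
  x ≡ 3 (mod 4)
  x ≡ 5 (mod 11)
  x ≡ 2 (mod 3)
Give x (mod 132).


Moduli 4, 11, 3 are pairwise coprime; by CRT there is a unique solution modulo M = 4 · 11 · 3 = 132.
Solve pairwise, accumulating the modulus:
  Start with x ≡ 3 (mod 4).
  Combine with x ≡ 5 (mod 11): since gcd(4, 11) = 1, we get a unique residue mod 44.
    Write x = 3 + 4·t and substitute into x ≡ 5 (mod 11): 4·t ≡ 5 − 3 = 2 (mod 11).
    The inverse of 4 mod 11 is 3 (since 4·3 = 12 = 1·11 + 1), so t ≡ 3·2 = 6 ≡ 6 (mod 11).
    Then x = 3 + 4·6 = 27, valid modulo lcm(4, 11) = 44: x ≡ 27 (mod 44).
  Combine with x ≡ 2 (mod 3): since gcd(44, 3) = 1, we get a unique residue mod 132.
    Write x = 27 + 44·t and substitute into x ≡ 2 (mod 3): 44·t ≡ 2 − 27 = -25 (mod 3).
    Reduce coefficients mod 3: 2·t ≡ 2 (mod 3).
    The inverse of 2 mod 3 is 2 (since 2·2 = 4 = 1·3 + 1), so t ≡ 2·2 = 4 ≡ 1 (mod 3).
    Then x = 27 + 44·1 = 71, valid modulo lcm(44, 3) = 132: x ≡ 71 (mod 132).
Verify: 71 mod 4 = 3 ✓, 71 mod 11 = 5 ✓, 71 mod 3 = 2 ✓.

x ≡ 71 (mod 132).


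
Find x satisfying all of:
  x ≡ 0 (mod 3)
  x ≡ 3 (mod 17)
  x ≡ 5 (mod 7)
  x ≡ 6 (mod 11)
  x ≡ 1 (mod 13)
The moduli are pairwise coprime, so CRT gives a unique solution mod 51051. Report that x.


Product of moduli M = 3 · 17 · 7 · 11 · 13 = 51051.
Merge one congruence at a time:
  Start: x ≡ 0 (mod 3).
  Combine with x ≡ 3 (mod 17); new modulus lcm = 51.
    Write x = 0 + 3·t and substitute into x ≡ 3 (mod 17): 3·t ≡ 3 − 0 = 3 (mod 17).
    The inverse of 3 mod 17 is 6 (since 3·6 = 18 = 1·17 + 1), so t ≡ 6·3 = 18 ≡ 1 (mod 17).
    Then x = 0 + 3·1 = 3, valid modulo lcm(3, 17) = 51: x ≡ 3 (mod 51).
  Combine with x ≡ 5 (mod 7); new modulus lcm = 357.
    Write x = 3 + 51·t and substitute into x ≡ 5 (mod 7): 51·t ≡ 5 − 3 = 2 (mod 7).
    Reduce coefficients mod 7: 2·t ≡ 2 (mod 7).
    The inverse of 2 mod 7 is 4 (since 2·4 = 8 = 1·7 + 1), so t ≡ 4·2 = 8 ≡ 1 (mod 7).
    Then x = 3 + 51·1 = 54, valid modulo lcm(51, 7) = 357: x ≡ 54 (mod 357).
  Combine with x ≡ 6 (mod 11); new modulus lcm = 3927.
    Write x = 54 + 357·t and substitute into x ≡ 6 (mod 11): 357·t ≡ 6 − 54 = -48 (mod 11).
    Reduce coefficients mod 11: 5·t ≡ 7 (mod 11).
    The inverse of 5 mod 11 is 9 (since 5·9 = 45 = 4·11 + 1), so t ≡ 9·7 = 63 ≡ 8 (mod 11).
    Then x = 54 + 357·8 = 2910, valid modulo lcm(357, 11) = 3927: x ≡ 2910 (mod 3927).
  Combine with x ≡ 1 (mod 13); new modulus lcm = 51051.
    Write x = 2910 + 3927·t and substitute into x ≡ 1 (mod 13): 3927·t ≡ 1 − 2910 = -2909 (mod 13).
    Reduce coefficients mod 13: 1·t ≡ 3 (mod 13).
    So t ≡ 3 (mod 13).
    Then x = 2910 + 3927·3 = 14691, valid modulo lcm(3927, 13) = 51051: x ≡ 14691 (mod 51051).
Verify against each original: 14691 mod 3 = 0, 14691 mod 17 = 3, 14691 mod 7 = 5, 14691 mod 11 = 6, 14691 mod 13 = 1.

x ≡ 14691 (mod 51051).


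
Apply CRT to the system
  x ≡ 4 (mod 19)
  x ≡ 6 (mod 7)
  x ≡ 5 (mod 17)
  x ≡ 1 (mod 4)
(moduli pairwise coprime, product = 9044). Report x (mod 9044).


Product of moduli M = 19 · 7 · 17 · 4 = 9044.
Merge one congruence at a time:
  Start: x ≡ 4 (mod 19).
  Combine with x ≡ 6 (mod 7); new modulus lcm = 133.
    Write x = 4 + 19·t and substitute into x ≡ 6 (mod 7): 19·t ≡ 6 − 4 = 2 (mod 7).
    Reduce coefficients mod 7: 5·t ≡ 2 (mod 7).
    The inverse of 5 mod 7 is 3 (since 5·3 = 15 = 2·7 + 1), so t ≡ 3·2 = 6 ≡ 6 (mod 7).
    Then x = 4 + 19·6 = 118, valid modulo lcm(19, 7) = 133: x ≡ 118 (mod 133).
  Combine with x ≡ 5 (mod 17); new modulus lcm = 2261.
    Write x = 118 + 133·t and substitute into x ≡ 5 (mod 17): 133·t ≡ 5 − 118 = -113 (mod 17).
    Reduce coefficients mod 17: 14·t ≡ 6 (mod 17).
    The inverse of 14 mod 17 is 11 (since 14·11 = 154 = 9·17 + 1), so t ≡ 11·6 = 66 ≡ 15 (mod 17).
    Then x = 118 + 133·15 = 2113, valid modulo lcm(133, 17) = 2261: x ≡ 2113 (mod 2261).
  Combine with x ≡ 1 (mod 4); new modulus lcm = 9044.
    Write x = 2113 + 2261·t and substitute into x ≡ 1 (mod 4): 2261·t ≡ 1 − 2113 = -2112 (mod 4).
    Reduce coefficients mod 4: 1·t ≡ 0 (mod 4).
    So t ≡ 0 (mod 4).
    Then x = 2113 + 2261·0 = 2113, valid modulo lcm(2261, 4) = 9044: x ≡ 2113 (mod 9044).
Verify against each original: 2113 mod 19 = 4, 2113 mod 7 = 6, 2113 mod 17 = 5, 2113 mod 4 = 1.

x ≡ 2113 (mod 9044).


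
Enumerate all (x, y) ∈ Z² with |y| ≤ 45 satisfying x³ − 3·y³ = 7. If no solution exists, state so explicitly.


The equation is x³ - 3y³ = 7. For fixed y, x³ = 3·y³ + 7, so a solution requires the RHS to be a perfect cube.
Strategy: iterate y from -45 to 45, compute RHS = 3·y³ + 7, and check whether it is a (positive or negative) perfect cube.
Check small values of y:
  y = 0: RHS = 7 is not a perfect cube.
  y = 1: RHS = 10 is not a perfect cube.
  y = -1: RHS = 4 is not a perfect cube.
  y = 2: RHS = 31 is not a perfect cube.
  y = -2: RHS = -17 is not a perfect cube.
  y = 3: RHS = 88 is not a perfect cube.
  y = -3: RHS = -74 is not a perfect cube.
Continuing the search up to |y| = 45 finds no solutions either.
No (x, y) in the scanned range satisfies the equation.

No integer solutions with |y| ≤ 45.


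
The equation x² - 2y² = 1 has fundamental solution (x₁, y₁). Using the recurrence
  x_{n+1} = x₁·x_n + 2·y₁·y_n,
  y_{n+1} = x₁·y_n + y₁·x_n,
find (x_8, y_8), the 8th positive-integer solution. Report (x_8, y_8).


Step 1: Find the fundamental solution (x₁, y₁) of x² - 2y² = 1.
  Expand √2 as a continued fraction. a₀ = ⌊√2⌋ = 1; iterate m_{k+1} = d_k·a_k − m_k, d_{k+1} = (2 − m_{k+1}²)/d_k, a_{k+1} = ⌊(a₀ + m_{k+1})/d_{k+1}⌋ (starting m₀ = 0, d₀ = 1), with convergents p_k = a_k·p_{k-1} + p_{k-2}, q_k = a_k·q_{k-1} + q_{k-2} (p₋₁ = 1, q₋₁ = 0):
  k = 0: a₀ = 1; p₀/q₀ = 1/1; p₀² − 2·q₀² = 1 − 2 = -1.
  k = 1: m = 1, d = 1, a = ⌊(1 + 1)/1⌋ = 2; p/q = (2·1 + 1)/(2·1 + 0) = 3/2; p² − 2·q² = 9 − 8 = 1.
  The first convergent with p² − 2·q² = 1 gives the fundamental solution (x₁, y₁) = (3, 2).
Step 2: Apply the recurrence (x_{n+1}, y_{n+1}) = (x₁x_n + 2y₁y_n, x₁y_n + y₁x_n) repeatedly.
  From (x_1, y_1) = (3, 2): x_2 = 3·3 + 2·2·2 = 17; y_2 = 3·2 + 2·3 = 12.
  From (x_2, y_2) = (17, 12): x_3 = 3·17 + 2·2·12 = 99; y_3 = 3·12 + 2·17 = 70.
  From (x_3, y_3) = (99, 70): x_4 = 3·99 + 2·2·70 = 577; y_4 = 3·70 + 2·99 = 408.
  From (x_4, y_4) = (577, 408): x_5 = 3·577 + 2·2·408 = 3363; y_5 = 3·408 + 2·577 = 2378.
  From (x_5, y_5) = (3363, 2378): x_6 = 3·3363 + 2·2·2378 = 19601; y_6 = 3·2378 + 2·3363 = 13860.
  From (x_6, y_6) = (19601, 13860): x_7 = 3·19601 + 2·2·13860 = 114243; y_7 = 3·13860 + 2·19601 = 80782.
  From (x_7, y_7) = (114243, 80782): x_8 = 3·114243 + 2·2·80782 = 665857; y_8 = 3·80782 + 2·114243 = 470832.
Step 3: Verify x_8² - 2·y_8² = 443365544449 - 443365544448 = 1 (should be 1). ✓

(x_1, y_1) = (3, 2); (x_8, y_8) = (665857, 470832).


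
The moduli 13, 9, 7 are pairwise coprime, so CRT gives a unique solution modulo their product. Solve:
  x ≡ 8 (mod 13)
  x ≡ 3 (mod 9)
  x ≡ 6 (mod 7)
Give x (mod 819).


Moduli 13, 9, 7 are pairwise coprime; by CRT there is a unique solution modulo M = 13 · 9 · 7 = 819.
Solve pairwise, accumulating the modulus:
  Start with x ≡ 8 (mod 13).
  Combine with x ≡ 3 (mod 9): since gcd(13, 9) = 1, we get a unique residue mod 117.
    Write x = 8 + 13·t and substitute into x ≡ 3 (mod 9): 13·t ≡ 3 − 8 = -5 (mod 9).
    Reduce coefficients mod 9: 4·t ≡ 4 (mod 9).
    The inverse of 4 mod 9 is 7 (since 4·7 = 28 = 3·9 + 1), so t ≡ 7·4 = 28 ≡ 1 (mod 9).
    Then x = 8 + 13·1 = 21, valid modulo lcm(13, 9) = 117: x ≡ 21 (mod 117).
  Combine with x ≡ 6 (mod 7): since gcd(117, 7) = 1, we get a unique residue mod 819.
    Write x = 21 + 117·t and substitute into x ≡ 6 (mod 7): 117·t ≡ 6 − 21 = -15 (mod 7).
    Reduce coefficients mod 7: 5·t ≡ 6 (mod 7).
    The inverse of 5 mod 7 is 3 (since 5·3 = 15 = 2·7 + 1), so t ≡ 3·6 = 18 ≡ 4 (mod 7).
    Then x = 21 + 117·4 = 489, valid modulo lcm(117, 7) = 819: x ≡ 489 (mod 819).
Verify: 489 mod 13 = 8 ✓, 489 mod 9 = 3 ✓, 489 mod 7 = 6 ✓.

x ≡ 489 (mod 819).


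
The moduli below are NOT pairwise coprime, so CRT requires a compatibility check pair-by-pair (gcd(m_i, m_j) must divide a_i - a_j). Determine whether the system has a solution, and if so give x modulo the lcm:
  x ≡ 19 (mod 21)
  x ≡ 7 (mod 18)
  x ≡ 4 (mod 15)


Moduli 21, 18, 15 are not pairwise coprime, so CRT works modulo lcm(m_i) when all pairwise compatibility conditions hold.
Pairwise compatibility: gcd(m_i, m_j) must divide a_i - a_j for every pair.
Merge one congruence at a time:
  Start: x ≡ 19 (mod 21).
  Combine with x ≡ 7 (mod 18): gcd(21, 18) = 3; 7 - 19 = -12, which IS divisible by 3, so compatible.
    Write x = 19 + 21·t and substitute into x ≡ 7 (mod 18): 21·t ≡ 7 − 19 = -12 (mod 18).
    Divide the congruence (and modulus) by g = 3: 7·t ≡ -4 (mod 6).
    Reduce coefficients mod 6: 1·t ≡ 2 (mod 6).
    So t ≡ 2 (mod 6).
    Then x = 19 + 21·2 = 61, valid modulo lcm(21, 18) = 126: x ≡ 61 (mod 126).
  Combine with x ≡ 4 (mod 15): gcd(126, 15) = 3; 4 - 61 = -57, which IS divisible by 3, so compatible.
    Write x = 61 + 126·t and substitute into x ≡ 4 (mod 15): 126·t ≡ 4 − 61 = -57 (mod 15).
    Divide the congruence (and modulus) by g = 3: 42·t ≡ -19 (mod 5).
    Reduce coefficients mod 5: 2·t ≡ 1 (mod 5).
    The inverse of 2 mod 5 is 3 (since 2·3 = 6 = 1·5 + 1), so t ≡ 3·1 = 3 ≡ 3 (mod 5).
    Then x = 61 + 126·3 = 439, valid modulo lcm(126, 15) = 630: x ≡ 439 (mod 630).
Verify: 439 mod 21 = 19, 439 mod 18 = 7, 439 mod 15 = 4.

x ≡ 439 (mod 630).


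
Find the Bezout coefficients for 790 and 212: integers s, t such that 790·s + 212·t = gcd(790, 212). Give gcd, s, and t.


Euclidean algorithm on (790, 212) — divide until remainder is 0:
  790 = 3 · 212 + 154
  212 = 1 · 154 + 58
  154 = 2 · 58 + 38
  58 = 1 · 38 + 20
  38 = 1 · 20 + 18
  20 = 1 · 18 + 2
  18 = 9 · 2 + 0
gcd(790, 212) = 2.
Track Bezout coefficients alongside the remainders: start with r₀ = 790 = a·1 + b·0 (s = 1, t = 0) and r₁ = 212 = a·0 + b·1 (s = 0, t = 1); each new remainder r_{k+1} = r_{k-1} − q_k·r_k inherits s_{k+1} = s_{k-1} − q_k·s_k, t_{k+1} = t_{k-1} − q_k·t_k, so r_k = a·s_k + b·t_k at every step:
  q = 3: r = 154, s = 1 − 3·0 = 1, t = 0 − 3·1 = -3  (check: 790·1 + 212·(-3) = 154)
  q = 1: r = 58, s = 0 − 1·1 = -1, t = 1 − 1·(-3) = 4  (check: 790·(-1) + 212·4 = 58)
  q = 2: r = 38, s = 1 − 2·(-1) = 3, t = -3 − 2·4 = -11  (check: 790·3 + 212·(-11) = 38)
  q = 1: r = 20, s = -1 − 1·3 = -4, t = 4 − 1·(-11) = 15  (check: 790·(-4) + 212·15 = 20)
  q = 1: r = 18, s = 3 − 1·(-4) = 7, t = -11 − 1·15 = -26  (check: 790·7 + 212·(-26) = 18)
  q = 1: r = 2, s = -4 − 1·7 = -11, t = 15 − 1·(-26) = 41  (check: 790·(-11) + 212·41 = 2)
The row with r = 2 (the gcd) gives the Bezout coefficients s = -11, t = 41.
Result: 790 · (-11) + 212 · (41) = 2.

gcd(790, 212) = 2; s = -11, t = 41 (check: 790·(-11) + 212·41 = 2).


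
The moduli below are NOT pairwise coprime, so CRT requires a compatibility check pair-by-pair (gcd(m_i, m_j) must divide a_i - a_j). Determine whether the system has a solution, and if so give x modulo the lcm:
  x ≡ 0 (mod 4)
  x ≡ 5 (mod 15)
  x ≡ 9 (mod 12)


Moduli 4, 15, 12 are not pairwise coprime, so CRT works modulo lcm(m_i) when all pairwise compatibility conditions hold.
Pairwise compatibility: gcd(m_i, m_j) must divide a_i - a_j for every pair.
Merge one congruence at a time:
  Start: x ≡ 0 (mod 4).
  Combine with x ≡ 5 (mod 15): gcd(4, 15) = 1; 5 - 0 = 5, which IS divisible by 1, so compatible.
    Write x = 0 + 4·t and substitute into x ≡ 5 (mod 15): 4·t ≡ 5 − 0 = 5 (mod 15).
    The inverse of 4 mod 15 is 4 (since 4·4 = 16 = 1·15 + 1), so t ≡ 4·5 = 20 ≡ 5 (mod 15).
    Then x = 0 + 4·5 = 20, valid modulo lcm(4, 15) = 60: x ≡ 20 (mod 60).
  Combine with x ≡ 9 (mod 12): gcd(60, 12) = 12, and 9 - 20 = -11 is NOT divisible by 12.
    ⇒ system is inconsistent (no integer solution).

No solution (the system is inconsistent).


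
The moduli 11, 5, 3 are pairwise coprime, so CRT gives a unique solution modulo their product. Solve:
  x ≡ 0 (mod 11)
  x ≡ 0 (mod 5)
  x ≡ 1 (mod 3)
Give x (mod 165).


Moduli 11, 5, 3 are pairwise coprime; by CRT there is a unique solution modulo M = 11 · 5 · 3 = 165.
Solve pairwise, accumulating the modulus:
  Start with x ≡ 0 (mod 11).
  Combine with x ≡ 0 (mod 5): since gcd(11, 5) = 1, we get a unique residue mod 55.
    Write x = 0 + 11·t and substitute into x ≡ 0 (mod 5): 11·t ≡ 0 − 0 = 0 (mod 5).
    Reduce coefficients mod 5: 1·t ≡ 0 (mod 5).
    So t ≡ 0 (mod 5).
    Then x = 0 + 11·0 = 0, valid modulo lcm(11, 5) = 55: x ≡ 0 (mod 55).
  Combine with x ≡ 1 (mod 3): since gcd(55, 3) = 1, we get a unique residue mod 165.
    Write x = 0 + 55·t and substitute into x ≡ 1 (mod 3): 55·t ≡ 1 − 0 = 1 (mod 3).
    Reduce coefficients mod 3: 1·t ≡ 1 (mod 3).
    So t ≡ 1 (mod 3).
    Then x = 0 + 55·1 = 55, valid modulo lcm(55, 3) = 165: x ≡ 55 (mod 165).
Verify: 55 mod 11 = 0 ✓, 55 mod 5 = 0 ✓, 55 mod 3 = 1 ✓.

x ≡ 55 (mod 165).


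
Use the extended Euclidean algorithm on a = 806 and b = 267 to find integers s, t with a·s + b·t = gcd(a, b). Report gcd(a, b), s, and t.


Euclidean algorithm on (806, 267) — divide until remainder is 0:
  806 = 3 · 267 + 5
  267 = 53 · 5 + 2
  5 = 2 · 2 + 1
  2 = 2 · 1 + 0
gcd(806, 267) = 1.
Track Bezout coefficients alongside the remainders: start with r₀ = 806 = a·1 + b·0 (s = 1, t = 0) and r₁ = 267 = a·0 + b·1 (s = 0, t = 1); each new remainder r_{k+1} = r_{k-1} − q_k·r_k inherits s_{k+1} = s_{k-1} − q_k·s_k, t_{k+1} = t_{k-1} − q_k·t_k, so r_k = a·s_k + b·t_k at every step:
  q = 3: r = 5, s = 1 − 3·0 = 1, t = 0 − 3·1 = -3  (check: 806·1 + 267·(-3) = 5)
  q = 53: r = 2, s = 0 − 53·1 = -53, t = 1 − 53·(-3) = 160  (check: 806·(-53) + 267·160 = 2)
  q = 2: r = 1, s = 1 − 2·(-53) = 107, t = -3 − 2·160 = -323  (check: 806·107 + 267·(-323) = 1)
The row with r = 1 (the gcd) gives the Bezout coefficients s = 107, t = -323.
Result: 806 · (107) + 267 · (-323) = 1.

gcd(806, 267) = 1; s = 107, t = -323 (check: 806·107 + 267·(-323) = 1).


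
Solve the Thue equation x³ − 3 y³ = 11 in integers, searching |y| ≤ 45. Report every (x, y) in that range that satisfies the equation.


The equation is x³ - 3y³ = 11. For fixed y, x³ = 3·y³ + 11, so a solution requires the RHS to be a perfect cube.
Strategy: iterate y from -45 to 45, compute RHS = 3·y³ + 11, and check whether it is a (positive or negative) perfect cube.
Check small values of y:
  y = 0: RHS = 11 is not a perfect cube.
  y = 1: RHS = 14 is not a perfect cube.
  y = -1: RHS = 8 = (2)³ ⇒ x = 2 works.
  y = 2: RHS = 35 is not a perfect cube.
  y = -2: RHS = -13 is not a perfect cube.
  y = 3: RHS = 92 is not a perfect cube.
  y = -3: RHS = -70 is not a perfect cube.
Continuing the search up to |y| = 45 finds no further solutions beyond those listed.
Collected solutions: (2, -1).

Solutions (with |y| ≤ 45): (2, -1).


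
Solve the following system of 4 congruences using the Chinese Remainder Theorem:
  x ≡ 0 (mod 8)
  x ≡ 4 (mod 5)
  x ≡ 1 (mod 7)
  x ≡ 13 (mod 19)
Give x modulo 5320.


Product of moduli M = 8 · 5 · 7 · 19 = 5320.
Merge one congruence at a time:
  Start: x ≡ 0 (mod 8).
  Combine with x ≡ 4 (mod 5); new modulus lcm = 40.
    Write x = 0 + 8·t and substitute into x ≡ 4 (mod 5): 8·t ≡ 4 − 0 = 4 (mod 5).
    Reduce coefficients mod 5: 3·t ≡ 4 (mod 5).
    The inverse of 3 mod 5 is 2 (since 3·2 = 6 = 1·5 + 1), so t ≡ 2·4 = 8 ≡ 3 (mod 5).
    Then x = 0 + 8·3 = 24, valid modulo lcm(8, 5) = 40: x ≡ 24 (mod 40).
  Combine with x ≡ 1 (mod 7); new modulus lcm = 280.
    Write x = 24 + 40·t and substitute into x ≡ 1 (mod 7): 40·t ≡ 1 − 24 = -23 (mod 7).
    Reduce coefficients mod 7: 5·t ≡ 5 (mod 7).
    The inverse of 5 mod 7 is 3 (since 5·3 = 15 = 2·7 + 1), so t ≡ 3·5 = 15 ≡ 1 (mod 7).
    Then x = 24 + 40·1 = 64, valid modulo lcm(40, 7) = 280: x ≡ 64 (mod 280).
  Combine with x ≡ 13 (mod 19); new modulus lcm = 5320.
    Write x = 64 + 280·t and substitute into x ≡ 13 (mod 19): 280·t ≡ 13 − 64 = -51 (mod 19).
    Reduce coefficients mod 19: 14·t ≡ 6 (mod 19).
    The inverse of 14 mod 19 is 15 (since 14·15 = 210 = 11·19 + 1), so t ≡ 15·6 = 90 ≡ 14 (mod 19).
    Then x = 64 + 280·14 = 3984, valid modulo lcm(280, 19) = 5320: x ≡ 3984 (mod 5320).
Verify against each original: 3984 mod 8 = 0, 3984 mod 5 = 4, 3984 mod 7 = 1, 3984 mod 19 = 13.

x ≡ 3984 (mod 5320).


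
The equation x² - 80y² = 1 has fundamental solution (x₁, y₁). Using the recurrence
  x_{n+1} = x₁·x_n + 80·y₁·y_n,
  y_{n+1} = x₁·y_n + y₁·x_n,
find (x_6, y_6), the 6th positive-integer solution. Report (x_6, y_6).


Step 1: Find the fundamental solution (x₁, y₁) of x² - 80y² = 1.
  Expand √80 as a continued fraction. a₀ = ⌊√80⌋ = 8; iterate m_{k+1} = d_k·a_k − m_k, d_{k+1} = (80 − m_{k+1}²)/d_k, a_{k+1} = ⌊(a₀ + m_{k+1})/d_{k+1}⌋ (starting m₀ = 0, d₀ = 1), with convergents p_k = a_k·p_{k-1} + p_{k-2}, q_k = a_k·q_{k-1} + q_{k-2} (p₋₁ = 1, q₋₁ = 0):
  k = 0: a₀ = 8; p₀/q₀ = 8/1; p₀² − 80·q₀² = 64 − 80 = -16.
  k = 1: m = 8, d = 16, a = ⌊(8 + 8)/16⌋ = 1; p/q = (1·8 + 1)/(1·1 + 0) = 9/1; p² − 80·q² = 81 − 80 = 1.
  The first convergent with p² − 80·q² = 1 gives the fundamental solution (x₁, y₁) = (9, 1).
Step 2: Apply the recurrence (x_{n+1}, y_{n+1}) = (x₁x_n + 80y₁y_n, x₁y_n + y₁x_n) repeatedly.
  From (x_1, y_1) = (9, 1): x_2 = 9·9 + 80·1·1 = 161; y_2 = 9·1 + 1·9 = 18.
  From (x_2, y_2) = (161, 18): x_3 = 9·161 + 80·1·18 = 2889; y_3 = 9·18 + 1·161 = 323.
  From (x_3, y_3) = (2889, 323): x_4 = 9·2889 + 80·1·323 = 51841; y_4 = 9·323 + 1·2889 = 5796.
  From (x_4, y_4) = (51841, 5796): x_5 = 9·51841 + 80·1·5796 = 930249; y_5 = 9·5796 + 1·51841 = 104005.
  From (x_5, y_5) = (930249, 104005): x_6 = 9·930249 + 80·1·104005 = 16692641; y_6 = 9·104005 + 1·930249 = 1866294.
Step 3: Verify x_6² - 80·y_6² = 278644263554881 - 278644263554880 = 1 (should be 1). ✓

(x_1, y_1) = (9, 1); (x_6, y_6) = (16692641, 1866294).


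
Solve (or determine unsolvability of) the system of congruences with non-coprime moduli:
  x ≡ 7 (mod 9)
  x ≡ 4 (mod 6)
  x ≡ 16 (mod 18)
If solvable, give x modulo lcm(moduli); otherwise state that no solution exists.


Moduli 9, 6, 18 are not pairwise coprime, so CRT works modulo lcm(m_i) when all pairwise compatibility conditions hold.
Pairwise compatibility: gcd(m_i, m_j) must divide a_i - a_j for every pair.
Merge one congruence at a time:
  Start: x ≡ 7 (mod 9).
  Combine with x ≡ 4 (mod 6): gcd(9, 6) = 3; 4 - 7 = -3, which IS divisible by 3, so compatible.
    Write x = 7 + 9·t and substitute into x ≡ 4 (mod 6): 9·t ≡ 4 − 7 = -3 (mod 6).
    Divide the congruence (and modulus) by g = 3: 3·t ≡ -1 (mod 2).
    Reduce coefficients mod 2: 1·t ≡ 1 (mod 2).
    So t ≡ 1 (mod 2).
    Then x = 7 + 9·1 = 16, valid modulo lcm(9, 6) = 18: x ≡ 16 (mod 18).
  Combine with x ≡ 16 (mod 18): gcd(18, 18) = 18; 16 - 16 = 0, which IS divisible by 18, so compatible.
    Write x = 16 + 18·t and substitute into x ≡ 16 (mod 18): 18·t ≡ 16 − 16 = 0 (mod 18).
    Divide the congruence (and modulus) by g = 18: 1·t ≡ 0 (mod 1).
    Modulo 1 every t works; take t = 0.
    Then x = 16 + 18·0 = 16, valid modulo lcm(18, 18) = 18: x ≡ 16 (mod 18).
Verify: 16 mod 9 = 7, 16 mod 6 = 4, 16 mod 18 = 16.

x ≡ 16 (mod 18).


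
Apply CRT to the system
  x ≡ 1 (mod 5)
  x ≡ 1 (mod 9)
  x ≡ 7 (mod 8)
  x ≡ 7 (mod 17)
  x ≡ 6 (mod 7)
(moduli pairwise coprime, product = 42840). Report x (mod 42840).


Product of moduli M = 5 · 9 · 8 · 17 · 7 = 42840.
Merge one congruence at a time:
  Start: x ≡ 1 (mod 5).
  Combine with x ≡ 1 (mod 9); new modulus lcm = 45.
    Write x = 1 + 5·t and substitute into x ≡ 1 (mod 9): 5·t ≡ 1 − 1 = 0 (mod 9).
    The inverse of 5 mod 9 is 2 (since 5·2 = 10 = 1·9 + 1), so t ≡ 2·0 = 0 ≡ 0 (mod 9).
    Then x = 1 + 5·0 = 1, valid modulo lcm(5, 9) = 45: x ≡ 1 (mod 45).
  Combine with x ≡ 7 (mod 8); new modulus lcm = 360.
    Write x = 1 + 45·t and substitute into x ≡ 7 (mod 8): 45·t ≡ 7 − 1 = 6 (mod 8).
    Reduce coefficients mod 8: 5·t ≡ 6 (mod 8).
    The inverse of 5 mod 8 is 5 (since 5·5 = 25 = 3·8 + 1), so t ≡ 5·6 = 30 ≡ 6 (mod 8).
    Then x = 1 + 45·6 = 271, valid modulo lcm(45, 8) = 360: x ≡ 271 (mod 360).
  Combine with x ≡ 7 (mod 17); new modulus lcm = 6120.
    Write x = 271 + 360·t and substitute into x ≡ 7 (mod 17): 360·t ≡ 7 − 271 = -264 (mod 17).
    Reduce coefficients mod 17: 3·t ≡ 8 (mod 17).
    The inverse of 3 mod 17 is 6 (since 3·6 = 18 = 1·17 + 1), so t ≡ 6·8 = 48 ≡ 14 (mod 17).
    Then x = 271 + 360·14 = 5311, valid modulo lcm(360, 17) = 6120: x ≡ 5311 (mod 6120).
  Combine with x ≡ 6 (mod 7); new modulus lcm = 42840.
    Write x = 5311 + 6120·t and substitute into x ≡ 6 (mod 7): 6120·t ≡ 6 − 5311 = -5305 (mod 7).
    Reduce coefficients mod 7: 2·t ≡ 1 (mod 7).
    The inverse of 2 mod 7 is 4 (since 2·4 = 8 = 1·7 + 1), so t ≡ 4·1 = 4 ≡ 4 (mod 7).
    Then x = 5311 + 6120·4 = 29791, valid modulo lcm(6120, 7) = 42840: x ≡ 29791 (mod 42840).
Verify against each original: 29791 mod 5 = 1, 29791 mod 9 = 1, 29791 mod 8 = 7, 29791 mod 17 = 7, 29791 mod 7 = 6.

x ≡ 29791 (mod 42840).


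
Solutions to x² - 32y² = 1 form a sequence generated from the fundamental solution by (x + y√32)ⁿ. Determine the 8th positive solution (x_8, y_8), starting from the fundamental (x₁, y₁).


Step 1: Find the fundamental solution (x₁, y₁) of x² - 32y² = 1.
  Expand √32 as a continued fraction. a₀ = ⌊√32⌋ = 5; iterate m_{k+1} = d_k·a_k − m_k, d_{k+1} = (32 − m_{k+1}²)/d_k, a_{k+1} = ⌊(a₀ + m_{k+1})/d_{k+1}⌋ (starting m₀ = 0, d₀ = 1), with convergents p_k = a_k·p_{k-1} + p_{k-2}, q_k = a_k·q_{k-1} + q_{k-2} (p₋₁ = 1, q₋₁ = 0):
  k = 0: a₀ = 5; p₀/q₀ = 5/1; p₀² − 32·q₀² = 25 − 32 = -7.
  k = 1: m = 5, d = 7, a = ⌊(5 + 5)/7⌋ = 1; p/q = (1·5 + 1)/(1·1 + 0) = 6/1; p² − 32·q² = 36 − 32 = 4.
  k = 2: m = 2, d = 4, a = ⌊(5 + 2)/4⌋ = 1; p/q = (1·6 + 5)/(1·1 + 1) = 11/2; p² − 32·q² = 121 − 128 = -7.
  k = 3: m = 2, d = 7, a = ⌊(5 + 2)/7⌋ = 1; p/q = (1·11 + 6)/(1·2 + 1) = 17/3; p² − 32·q² = 289 − 288 = 1.
  The first convergent with p² − 32·q² = 1 gives the fundamental solution (x₁, y₁) = (17, 3).
Step 2: Apply the recurrence (x_{n+1}, y_{n+1}) = (x₁x_n + 32y₁y_n, x₁y_n + y₁x_n) repeatedly.
  From (x_1, y_1) = (17, 3): x_2 = 17·17 + 32·3·3 = 577; y_2 = 17·3 + 3·17 = 102.
  From (x_2, y_2) = (577, 102): x_3 = 17·577 + 32·3·102 = 19601; y_3 = 17·102 + 3·577 = 3465.
  From (x_3, y_3) = (19601, 3465): x_4 = 17·19601 + 32·3·3465 = 665857; y_4 = 17·3465 + 3·19601 = 117708.
  From (x_4, y_4) = (665857, 117708): x_5 = 17·665857 + 32·3·117708 = 22619537; y_5 = 17·117708 + 3·665857 = 3998607.
  From (x_5, y_5) = (22619537, 3998607): x_6 = 17·22619537 + 32·3·3998607 = 768398401; y_6 = 17·3998607 + 3·22619537 = 135834930.
  From (x_6, y_6) = (768398401, 135834930): x_7 = 17·768398401 + 32·3·135834930 = 26102926097; y_7 = 17·135834930 + 3·768398401 = 4614389013.
  From (x_7, y_7) = (26102926097, 4614389013): x_8 = 17·26102926097 + 32·3·4614389013 = 886731088897; y_8 = 17·4614389013 + 3·26102926097 = 156753391512.
Step 3: Verify x_8² - 32·y_8² = 786292024016459316676609 - 786292024016459316676608 = 1 (should be 1). ✓

(x_1, y_1) = (17, 3); (x_8, y_8) = (886731088897, 156753391512).


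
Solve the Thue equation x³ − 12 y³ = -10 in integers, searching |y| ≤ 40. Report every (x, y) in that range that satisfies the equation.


The equation is x³ - 12y³ = -10. For fixed y, x³ = 12·y³ − 10, so a solution requires the RHS to be a perfect cube.
Strategy: iterate y from -40 to 40, compute RHS = 12·y³ − 10, and check whether it is a (positive or negative) perfect cube.
Check small values of y:
  y = 0: RHS = -10 is not a perfect cube.
  y = 1: RHS = 2 is not a perfect cube.
  y = -1: RHS = -22 is not a perfect cube.
  y = 2: RHS = 86 is not a perfect cube.
  y = -2: RHS = -106 is not a perfect cube.
  y = 3: RHS = 314 is not a perfect cube.
  y = -3: RHS = -334 is not a perfect cube.
Continuing the search up to |y| = 40 finds no solutions either.
No (x, y) in the scanned range satisfies the equation.

No integer solutions with |y| ≤ 40.


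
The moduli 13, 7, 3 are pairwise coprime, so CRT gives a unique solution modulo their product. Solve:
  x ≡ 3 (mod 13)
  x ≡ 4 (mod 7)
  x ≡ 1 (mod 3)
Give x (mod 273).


Moduli 13, 7, 3 are pairwise coprime; by CRT there is a unique solution modulo M = 13 · 7 · 3 = 273.
Solve pairwise, accumulating the modulus:
  Start with x ≡ 3 (mod 13).
  Combine with x ≡ 4 (mod 7): since gcd(13, 7) = 1, we get a unique residue mod 91.
    Write x = 3 + 13·t and substitute into x ≡ 4 (mod 7): 13·t ≡ 4 − 3 = 1 (mod 7).
    Reduce coefficients mod 7: 6·t ≡ 1 (mod 7).
    The inverse of 6 mod 7 is 6 (since 6·6 = 36 = 5·7 + 1), so t ≡ 6·1 = 6 ≡ 6 (mod 7).
    Then x = 3 + 13·6 = 81, valid modulo lcm(13, 7) = 91: x ≡ 81 (mod 91).
  Combine with x ≡ 1 (mod 3): since gcd(91, 3) = 1, we get a unique residue mod 273.
    Write x = 81 + 91·t and substitute into x ≡ 1 (mod 3): 91·t ≡ 1 − 81 = -80 (mod 3).
    Reduce coefficients mod 3: 1·t ≡ 1 (mod 3).
    So t ≡ 1 (mod 3).
    Then x = 81 + 91·1 = 172, valid modulo lcm(91, 3) = 273: x ≡ 172 (mod 273).
Verify: 172 mod 13 = 3 ✓, 172 mod 7 = 4 ✓, 172 mod 3 = 1 ✓.

x ≡ 172 (mod 273).


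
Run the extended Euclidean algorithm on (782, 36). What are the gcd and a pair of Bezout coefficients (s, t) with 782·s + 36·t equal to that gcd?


Euclidean algorithm on (782, 36) — divide until remainder is 0:
  782 = 21 · 36 + 26
  36 = 1 · 26 + 10
  26 = 2 · 10 + 6
  10 = 1 · 6 + 4
  6 = 1 · 4 + 2
  4 = 2 · 2 + 0
gcd(782, 36) = 2.
Track Bezout coefficients alongside the remainders: start with r₀ = 782 = a·1 + b·0 (s = 1, t = 0) and r₁ = 36 = a·0 + b·1 (s = 0, t = 1); each new remainder r_{k+1} = r_{k-1} − q_k·r_k inherits s_{k+1} = s_{k-1} − q_k·s_k, t_{k+1} = t_{k-1} − q_k·t_k, so r_k = a·s_k + b·t_k at every step:
  q = 21: r = 26, s = 1 − 21·0 = 1, t = 0 − 21·1 = -21  (check: 782·1 + 36·(-21) = 26)
  q = 1: r = 10, s = 0 − 1·1 = -1, t = 1 − 1·(-21) = 22  (check: 782·(-1) + 36·22 = 10)
  q = 2: r = 6, s = 1 − 2·(-1) = 3, t = -21 − 2·22 = -65  (check: 782·3 + 36·(-65) = 6)
  q = 1: r = 4, s = -1 − 1·3 = -4, t = 22 − 1·(-65) = 87  (check: 782·(-4) + 36·87 = 4)
  q = 1: r = 2, s = 3 − 1·(-4) = 7, t = -65 − 1·87 = -152  (check: 782·7 + 36·(-152) = 2)
The row with r = 2 (the gcd) gives the Bezout coefficients s = 7, t = -152.
Result: 782 · (7) + 36 · (-152) = 2.

gcd(782, 36) = 2; s = 7, t = -152 (check: 782·7 + 36·(-152) = 2).
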